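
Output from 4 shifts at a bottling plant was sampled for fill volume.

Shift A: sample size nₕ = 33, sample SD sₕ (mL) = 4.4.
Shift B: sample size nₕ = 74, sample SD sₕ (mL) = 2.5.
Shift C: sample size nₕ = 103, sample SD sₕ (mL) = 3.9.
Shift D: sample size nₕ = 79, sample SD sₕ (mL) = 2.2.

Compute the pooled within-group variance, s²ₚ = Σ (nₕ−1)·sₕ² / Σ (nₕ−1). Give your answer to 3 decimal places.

10.543

Degrees of freedom: 32 + 73 + 102 + 78 = 285.
Σ(nₕ−1)sₕ² = 32·19.36 + 73·6.25 + 102·15.21 + 78·4.84 = 3004.71.
s²ₚ = 3004.71 / 285 = 10.54284... → 10.543.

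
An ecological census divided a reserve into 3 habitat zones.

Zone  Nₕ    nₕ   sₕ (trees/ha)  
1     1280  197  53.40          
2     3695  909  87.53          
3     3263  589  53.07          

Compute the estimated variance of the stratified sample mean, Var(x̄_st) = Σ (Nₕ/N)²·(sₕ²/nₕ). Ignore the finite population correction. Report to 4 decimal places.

2.7953

N = 8238; Wₕ = Nₕ/N.
zone 1: (1280/8238)²·53.40²/197 = 0.3494561
zone 2: (3695/8238)²·87.53²/909 = 1.6956464
zone 3: (3263/8238)²·53.07²/589 = 0.7501938
Sum = 2.7952963 → 2.7953.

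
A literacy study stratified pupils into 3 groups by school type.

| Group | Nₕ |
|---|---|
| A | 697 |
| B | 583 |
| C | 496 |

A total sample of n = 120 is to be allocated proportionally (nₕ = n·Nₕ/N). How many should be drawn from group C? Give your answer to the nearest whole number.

Share of group C = 496/1776 = 0.27928.
Allocate 120 × 0.27928 = 33.514... → 34.

34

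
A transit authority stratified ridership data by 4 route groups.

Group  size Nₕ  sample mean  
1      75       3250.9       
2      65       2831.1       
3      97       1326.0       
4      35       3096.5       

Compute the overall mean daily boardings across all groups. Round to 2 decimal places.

2444.26

x̄_st = (Σ Nₕx̄ₕ) / (Σ Nₕ) = (75·3250.9 + 65·2831.1 + 97·1326.0 + 35·3096.5) / 272
= 664838.5 / 272 = 2444.2592... → 2444.26.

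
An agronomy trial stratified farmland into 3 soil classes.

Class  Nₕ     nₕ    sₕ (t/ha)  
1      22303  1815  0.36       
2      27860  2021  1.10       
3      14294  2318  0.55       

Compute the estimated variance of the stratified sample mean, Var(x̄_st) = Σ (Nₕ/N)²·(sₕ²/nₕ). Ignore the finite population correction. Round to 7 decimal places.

N = 64457; Wₕ = Nₕ/N.
class 1: (22303/64457)²·0.36²/1815 = 0.0000085490
class 2: (27860/64457)²·1.10²/2021 = 0.0001118513
class 3: (14294/64457)²·0.55²/2318 = 0.0000064177
Sum = 0.0001268180 → 0.0001268.

0.0001268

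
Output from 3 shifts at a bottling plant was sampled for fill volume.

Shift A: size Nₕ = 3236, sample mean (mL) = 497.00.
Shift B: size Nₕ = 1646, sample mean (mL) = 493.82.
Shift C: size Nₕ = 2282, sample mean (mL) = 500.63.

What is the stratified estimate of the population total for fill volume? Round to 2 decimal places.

Population total = Σ Nₕ·x̄ₕ (each stratum's size times its mean).
3236·497.00 + 1646·493.82 + 2282·500.63 = 1608292 + 812827.72 + 1142437.66 = 3563557.38.

3563557.38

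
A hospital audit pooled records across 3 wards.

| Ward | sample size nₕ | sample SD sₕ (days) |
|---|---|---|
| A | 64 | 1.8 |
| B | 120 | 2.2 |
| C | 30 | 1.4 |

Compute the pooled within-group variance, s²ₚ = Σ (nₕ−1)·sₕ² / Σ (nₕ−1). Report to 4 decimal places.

Degrees of freedom: 63 + 119 + 29 = 211.
Σ(nₕ−1)sₕ² = 63·3.24 + 119·4.84 + 29·1.96 = 836.92.
s²ₚ = 836.92 / 211 = 3.966445... → 3.9664.

3.9664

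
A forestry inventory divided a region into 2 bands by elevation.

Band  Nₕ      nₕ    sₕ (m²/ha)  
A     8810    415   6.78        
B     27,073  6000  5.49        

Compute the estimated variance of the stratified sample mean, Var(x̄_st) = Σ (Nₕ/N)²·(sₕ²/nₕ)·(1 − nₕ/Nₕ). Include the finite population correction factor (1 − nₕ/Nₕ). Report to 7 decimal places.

0.0085883

N = 35883. Term for each stratum: Wₕ²sₕ²/nₕ·(1−nₕ/Nₕ).
Var(x̄_st) = 0.0063625383 + 0.0022257619 = 0.0085883002 → 0.0085883.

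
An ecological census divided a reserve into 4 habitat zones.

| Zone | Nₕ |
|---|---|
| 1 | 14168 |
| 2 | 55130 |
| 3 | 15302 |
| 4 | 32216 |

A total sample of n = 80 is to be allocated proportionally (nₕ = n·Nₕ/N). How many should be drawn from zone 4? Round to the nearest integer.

Share of zone 4 = 32216/116816 = 0.27578.
Allocate 80 × 0.27578 = 22.063... → 22.

22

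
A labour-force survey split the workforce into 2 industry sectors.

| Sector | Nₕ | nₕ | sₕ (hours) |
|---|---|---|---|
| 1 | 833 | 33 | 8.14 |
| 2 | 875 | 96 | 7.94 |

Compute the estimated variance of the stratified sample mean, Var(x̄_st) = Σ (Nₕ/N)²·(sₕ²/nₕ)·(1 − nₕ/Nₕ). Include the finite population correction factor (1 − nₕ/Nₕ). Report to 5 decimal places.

N = 1708; Wₕ = Nₕ/N.
sector 1: (833/1708)²·8.14²/33·(1 − 33/833) = 0.45866344
sector 2: (875/1708)²·7.94²/96·(1 − 96/875) = 0.15344034
Sum = 0.61210378 → 0.61210.

0.61210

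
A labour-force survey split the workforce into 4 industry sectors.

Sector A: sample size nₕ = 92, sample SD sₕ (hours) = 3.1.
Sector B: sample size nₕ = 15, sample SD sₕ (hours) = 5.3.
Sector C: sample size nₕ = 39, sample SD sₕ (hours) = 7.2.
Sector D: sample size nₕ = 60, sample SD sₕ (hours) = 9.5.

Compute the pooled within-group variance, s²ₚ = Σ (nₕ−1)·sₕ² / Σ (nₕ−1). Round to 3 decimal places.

A: (92−1)·3.1² = 91·9.61 = 874.51
B: (15−1)·5.3² = 14·28.09 = 393.26
C: (39−1)·7.2² = 38·51.84 = 1969.92
D: (60−1)·9.5² = 59·90.25 = 5324.75
Numerator = 8562.44; denominator = Σ(nₕ−1) = 202.
s²ₚ = 8562.44/202 = 42.38832... → 42.388.

42.388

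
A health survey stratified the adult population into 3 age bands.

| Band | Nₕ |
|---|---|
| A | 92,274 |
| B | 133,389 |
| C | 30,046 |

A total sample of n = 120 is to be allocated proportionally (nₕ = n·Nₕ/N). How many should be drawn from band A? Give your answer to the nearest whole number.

43

N = 92274 + 133389 + 30046 = 255709.
n_A = 120·92274/255709 = 43.303... → 43.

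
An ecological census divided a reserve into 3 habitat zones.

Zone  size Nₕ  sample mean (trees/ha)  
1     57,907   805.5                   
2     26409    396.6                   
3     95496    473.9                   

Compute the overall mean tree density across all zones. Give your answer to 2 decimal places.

N = 179812; weights Wₕ = Nₕ/N = (0.3220, 0.1469, 0.5311).
x̄_st = Σ Wₕ·x̄ₕ = 0.3220·805.5 + 0.1469·396.6 + 0.5311·473.9 ≈ 569.3360...
→ 569.34.

569.34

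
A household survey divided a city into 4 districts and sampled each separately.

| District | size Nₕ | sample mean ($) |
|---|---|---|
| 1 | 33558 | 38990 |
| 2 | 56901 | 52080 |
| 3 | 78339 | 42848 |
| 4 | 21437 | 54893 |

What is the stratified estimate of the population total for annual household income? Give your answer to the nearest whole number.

Estimate total by summing Nₕ·x̄ₕ over strata.
33558·38990 + 56901·52080 + 78339·42848 + 21437·54893 = 1308426420 + 2963404080 + 3356669472 + 1176741241 = 8805241213.

8805241213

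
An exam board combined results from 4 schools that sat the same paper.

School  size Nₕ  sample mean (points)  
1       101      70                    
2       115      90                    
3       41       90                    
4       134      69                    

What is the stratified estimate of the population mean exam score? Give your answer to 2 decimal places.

x̄_st = (Σ Nₕx̄ₕ) / (Σ Nₕ) = (101·70 + 115·90 + 41·90 + 134·69) / 391
= 30356 / 391 = 77.6368... → 77.64.

77.64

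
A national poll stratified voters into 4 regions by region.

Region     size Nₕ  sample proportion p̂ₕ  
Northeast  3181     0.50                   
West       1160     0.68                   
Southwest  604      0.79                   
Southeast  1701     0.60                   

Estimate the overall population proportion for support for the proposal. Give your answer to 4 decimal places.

Wₕ = Nₕ/N with N = 6646: 0.4786, 0.1745, 0.0909, 0.2559.
p̂_st = 0.4786·0.50 + 0.1745·0.68 + 0.0909·0.79 + 0.2559·0.60 ≈ 0.583367... → 0.5834.

0.5834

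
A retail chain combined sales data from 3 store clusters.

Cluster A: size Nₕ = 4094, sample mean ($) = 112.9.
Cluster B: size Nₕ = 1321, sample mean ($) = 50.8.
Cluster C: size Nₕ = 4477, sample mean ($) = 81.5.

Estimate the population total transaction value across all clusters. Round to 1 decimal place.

894194.9

Estimate total by summing Nₕ·x̄ₕ over strata.
4094·112.9 + 1321·50.8 + 4477·81.5 = 462212.6 + 67106.8 + 364875.5 = 894194.9.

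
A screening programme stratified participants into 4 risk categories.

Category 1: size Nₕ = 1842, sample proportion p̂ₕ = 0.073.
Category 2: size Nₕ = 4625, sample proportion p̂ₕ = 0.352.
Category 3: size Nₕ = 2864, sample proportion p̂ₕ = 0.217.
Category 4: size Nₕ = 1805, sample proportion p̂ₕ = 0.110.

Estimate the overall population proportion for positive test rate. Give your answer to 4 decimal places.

0.2319

N = 1842 + 4625 + 2864 + 1805 = 11136.
Overall proportion = Σ (Nₕ/N)·p̂ₕ.
Σ Nₕp̂ₕ = 134.466 + 1628 + 621.488 + 198.55 = 2582.504.
2582.504 / 11136 = 0.231906... → 0.2319.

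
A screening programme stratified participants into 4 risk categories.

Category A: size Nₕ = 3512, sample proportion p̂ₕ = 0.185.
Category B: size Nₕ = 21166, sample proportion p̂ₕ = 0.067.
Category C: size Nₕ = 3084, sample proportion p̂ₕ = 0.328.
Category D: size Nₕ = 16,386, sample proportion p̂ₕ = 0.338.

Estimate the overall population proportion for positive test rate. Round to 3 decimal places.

0.195

N = 3512 + 21166 + 3084 + 16386 = 44148.
Overall proportion = Σ (Nₕ/N)·p̂ₕ.
Σ Nₕp̂ₕ = 649.72 + 1418.122 + 1011.552 + 5538.468 = 8617.862.
8617.862 / 44148 = 0.19520... → 0.195.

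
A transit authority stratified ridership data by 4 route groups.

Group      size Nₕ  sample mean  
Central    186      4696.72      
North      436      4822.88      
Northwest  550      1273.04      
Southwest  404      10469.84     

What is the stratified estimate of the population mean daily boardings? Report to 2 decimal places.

5016.72

N = 186 + 436 + 550 + 404 = 1576.
Weight each subgroup mean by Nₕ/N and sum.
Σ Nₕx̄ₕ = 186·4696.72 + 436·4822.88 + 550·1273.04 + 404·10469.84 = 873589.92 + 2102775.68 + 700172 + 4229815.36 = 7906352.96.
Divide by N: 7906352.96 / 1576 = 5016.7214... → 5016.72.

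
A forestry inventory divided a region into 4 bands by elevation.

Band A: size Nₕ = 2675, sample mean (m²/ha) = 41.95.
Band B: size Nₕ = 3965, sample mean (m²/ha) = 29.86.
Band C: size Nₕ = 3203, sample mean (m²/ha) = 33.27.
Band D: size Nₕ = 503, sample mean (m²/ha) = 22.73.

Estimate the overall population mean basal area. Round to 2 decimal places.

N = 10346; weights Wₕ = Nₕ/N = (0.2586, 0.3832, 0.3096, 0.0486).
x̄_st = Σ Wₕ·x̄ₕ = 0.2586·41.95 + 0.3832·29.86 + 0.3096·33.27 + 0.0486·22.73 ≈ 33.6950...
→ 33.69.

33.69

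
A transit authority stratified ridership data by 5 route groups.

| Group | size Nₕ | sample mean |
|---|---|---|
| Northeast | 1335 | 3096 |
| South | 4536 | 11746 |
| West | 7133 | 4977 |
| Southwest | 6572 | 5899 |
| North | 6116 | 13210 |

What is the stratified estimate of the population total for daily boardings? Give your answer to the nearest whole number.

212474545

Population total = Σ Nₕ·x̄ₕ (each stratum's size times its mean).
1335·3096 + 4536·11746 + 7133·4977 + 6572·5899 + 6116·13210 = 4133160 + 53279856 + 35500941 + 38768228 + 80792360 = 212474545.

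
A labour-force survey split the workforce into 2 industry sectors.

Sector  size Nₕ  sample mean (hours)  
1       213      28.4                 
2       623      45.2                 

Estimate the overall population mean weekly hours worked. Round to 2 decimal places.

40.92

x̄_st = (Σ Nₕx̄ₕ) / (Σ Nₕ) = (213·28.4 + 623·45.2) / 836
= 34208.8 / 836 = 40.9196... → 40.92.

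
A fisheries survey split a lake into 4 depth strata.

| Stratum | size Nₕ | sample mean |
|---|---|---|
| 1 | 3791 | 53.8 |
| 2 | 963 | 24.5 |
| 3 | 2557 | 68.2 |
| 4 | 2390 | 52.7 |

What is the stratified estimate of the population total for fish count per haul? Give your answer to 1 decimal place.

1: 3791·53.8 = 203955.8
2: 963·24.5 = 23593.5
3: 2557·68.2 = 174387.4
4: 2390·52.7 = 125953
τ̂ = Σ Nₕx̄ₕ = 527889.7.

527889.7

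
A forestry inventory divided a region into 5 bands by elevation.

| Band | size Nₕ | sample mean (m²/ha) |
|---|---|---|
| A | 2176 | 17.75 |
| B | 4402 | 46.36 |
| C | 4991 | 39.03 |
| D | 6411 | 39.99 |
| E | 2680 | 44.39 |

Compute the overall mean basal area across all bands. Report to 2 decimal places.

39.34

N = 2176 + 4402 + 4991 + 6411 + 2680 = 20660.
Overall mean = Σ (Nₕ/N)·x̄ₕ — weight by population share, not a simple average.
Σ Nₕx̄ₕ = 2176·17.75 + 4402·46.36 + 4991·39.03 + 6411·39.99 + 2680·44.39 = 38624 + 204076.72 + 194798.73 + 256375.89 + 118965.2 = 812840.54.
Divide by N: 812840.54 / 20660 = 39.3437... → 39.34.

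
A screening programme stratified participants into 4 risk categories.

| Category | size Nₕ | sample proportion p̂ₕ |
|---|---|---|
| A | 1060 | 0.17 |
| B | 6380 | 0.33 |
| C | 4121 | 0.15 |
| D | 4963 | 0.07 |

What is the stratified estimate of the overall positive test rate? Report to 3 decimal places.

N = 1060 + 6380 + 4121 + 4963 = 16524.
Overall proportion = Σ (Nₕ/N)·p̂ₕ.
Σ Nₕp̂ₕ = 180.2 + 2105.4 + 618.15 + 347.41 = 3251.16.
3251.16 / 16524 = 0.19675... → 0.197.

0.197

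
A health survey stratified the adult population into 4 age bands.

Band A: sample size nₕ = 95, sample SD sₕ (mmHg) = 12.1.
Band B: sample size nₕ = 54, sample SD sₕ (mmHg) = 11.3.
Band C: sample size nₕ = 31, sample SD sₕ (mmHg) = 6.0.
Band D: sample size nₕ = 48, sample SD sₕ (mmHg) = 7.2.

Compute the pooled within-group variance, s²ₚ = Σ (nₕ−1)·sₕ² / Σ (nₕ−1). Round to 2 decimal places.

A: (95−1)·12.1² = 94·146.41 = 13762.54
B: (54−1)·11.3² = 53·127.69 = 6767.57
C: (31−1)·6.0² = 30·36 = 1080
D: (48−1)·7.2² = 47·51.84 = 2436.48
Numerator = 24046.59; denominator = Σ(nₕ−1) = 224.
s²ₚ = 24046.59/224 = 107.3508... → 107.35.

107.35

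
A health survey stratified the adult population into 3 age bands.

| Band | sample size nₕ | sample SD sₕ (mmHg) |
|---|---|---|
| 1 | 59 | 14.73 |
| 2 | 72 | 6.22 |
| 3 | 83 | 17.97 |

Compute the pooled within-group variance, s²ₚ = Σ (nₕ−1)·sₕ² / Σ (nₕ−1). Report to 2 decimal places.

198.16

1: (59−1)·14.73² = 58·216.9729 = 12584.4282
2: (72−1)·6.22² = 71·38.6884 = 2746.8764
3: (83−1)·17.97² = 82·322.9209 = 26479.5138
Numerator = 41810.8184; denominator = Σ(nₕ−1) = 211.
s²ₚ = 41810.8184/211 = 198.1555... → 198.16.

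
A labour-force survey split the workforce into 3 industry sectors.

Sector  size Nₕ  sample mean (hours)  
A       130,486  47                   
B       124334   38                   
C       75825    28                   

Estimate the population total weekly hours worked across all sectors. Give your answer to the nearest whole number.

A: 130486·47 = 6132842
B: 124334·38 = 4724692
C: 75825·28 = 2123100
τ̂ = Σ Nₕx̄ₕ = 12980634.

12980634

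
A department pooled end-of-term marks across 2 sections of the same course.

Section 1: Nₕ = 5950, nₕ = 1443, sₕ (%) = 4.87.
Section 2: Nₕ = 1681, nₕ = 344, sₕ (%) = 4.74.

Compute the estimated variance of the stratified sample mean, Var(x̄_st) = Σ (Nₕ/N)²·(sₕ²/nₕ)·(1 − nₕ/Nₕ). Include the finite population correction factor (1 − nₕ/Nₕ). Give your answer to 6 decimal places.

0.010090

N = 7631; Wₕ = Nₕ/N.
section 1: (5950/7631)²·4.87²/1443·(1 − 1443/5950) = 0.007568908
section 2: (1681/7631)²·4.74²/344·(1 − 344/1681) = 0.002520777
Sum = 0.010089685 → 0.010090.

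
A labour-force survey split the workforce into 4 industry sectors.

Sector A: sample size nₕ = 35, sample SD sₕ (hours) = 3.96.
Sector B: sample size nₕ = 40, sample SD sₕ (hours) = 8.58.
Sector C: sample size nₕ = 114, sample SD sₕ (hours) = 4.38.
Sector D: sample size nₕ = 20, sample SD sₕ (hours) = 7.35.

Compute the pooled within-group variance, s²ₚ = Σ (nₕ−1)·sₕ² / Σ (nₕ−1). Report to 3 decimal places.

32.188

A: (35−1)·3.96² = 34·15.6816 = 533.1744
B: (40−1)·8.58² = 39·73.6164 = 2871.0396
C: (114−1)·4.38² = 113·19.1844 = 2167.8372
D: (20−1)·7.35² = 19·54.0225 = 1026.4275
Numerator = 6598.4787; denominator = Σ(nₕ−1) = 205.
s²ₚ = 6598.4787/205 = 32.18770... → 32.188.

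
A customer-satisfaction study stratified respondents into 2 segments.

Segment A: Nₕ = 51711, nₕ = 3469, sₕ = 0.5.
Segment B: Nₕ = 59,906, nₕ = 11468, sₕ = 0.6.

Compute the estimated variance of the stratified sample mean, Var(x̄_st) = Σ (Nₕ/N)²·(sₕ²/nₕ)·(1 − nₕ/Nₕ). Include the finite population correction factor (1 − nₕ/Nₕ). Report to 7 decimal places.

0.0000217

N = 111617. Term for each stratum: Wₕ²sₕ²/nₕ·(1−nₕ/Nₕ).
Var(x̄_st) = 0.0000144306 + 0.0000073116 = 0.0000217421 → 0.0000217.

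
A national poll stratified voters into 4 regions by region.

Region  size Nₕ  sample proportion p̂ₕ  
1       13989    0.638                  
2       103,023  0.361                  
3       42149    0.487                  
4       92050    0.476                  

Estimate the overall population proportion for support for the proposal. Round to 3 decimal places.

N = 13989 + 103023 + 42149 + 92050 = 251211.
Overall proportion = Σ (Nₕ/N)·p̂ₕ.
Σ Nₕp̂ₕ = 8924.982 + 37191.303 + 20526.563 + 43815.8 = 110458.648.
110458.648 / 251211 = 0.43970... → 0.440.

0.440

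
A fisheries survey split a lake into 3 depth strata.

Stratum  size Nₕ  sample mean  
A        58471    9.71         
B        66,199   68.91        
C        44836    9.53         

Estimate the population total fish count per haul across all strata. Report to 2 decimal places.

5556813.58

Estimate total by summing Nₕ·x̄ₕ over strata.
58471·9.71 + 66199·68.91 + 44836·9.53 = 567753.41 + 4561773.09 + 427287.08 = 5556813.58.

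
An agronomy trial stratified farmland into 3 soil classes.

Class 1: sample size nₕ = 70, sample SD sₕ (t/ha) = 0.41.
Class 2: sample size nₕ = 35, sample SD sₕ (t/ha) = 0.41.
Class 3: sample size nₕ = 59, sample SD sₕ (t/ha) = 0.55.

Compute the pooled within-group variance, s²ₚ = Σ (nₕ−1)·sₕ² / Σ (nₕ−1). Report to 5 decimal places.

0.21652

Degrees of freedom: 69 + 34 + 58 = 161.
Σ(nₕ−1)sₕ² = 69·0.1681 + 34·0.1681 + 58·0.3025 = 34.8593.
s²ₚ = 34.8593 / 161 = 0.2165174... → 0.21652.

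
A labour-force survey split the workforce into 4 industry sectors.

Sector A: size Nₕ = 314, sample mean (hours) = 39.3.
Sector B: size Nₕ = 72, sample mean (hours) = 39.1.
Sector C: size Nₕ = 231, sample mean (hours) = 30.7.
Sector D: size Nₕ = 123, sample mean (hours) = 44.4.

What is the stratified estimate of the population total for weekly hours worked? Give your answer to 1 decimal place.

27708.3

Population total = Σ Nₕ·x̄ₕ (each stratum's size times its mean).
314·39.3 + 72·39.1 + 231·30.7 + 123·44.4 = 12340.2 + 2815.2 + 7091.7 + 5461.2 = 27708.3.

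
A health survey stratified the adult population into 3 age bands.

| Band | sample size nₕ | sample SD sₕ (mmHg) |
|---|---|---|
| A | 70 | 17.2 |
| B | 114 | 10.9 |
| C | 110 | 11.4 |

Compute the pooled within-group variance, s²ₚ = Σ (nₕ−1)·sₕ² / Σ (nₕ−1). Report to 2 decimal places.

A: (70−1)·17.2² = 69·295.84 = 20412.96
B: (114−1)·10.9² = 113·118.81 = 13425.53
C: (110−1)·11.4² = 109·129.96 = 14165.64
Numerator = 48004.13; denominator = Σ(nₕ−1) = 291.
s²ₚ = 48004.13/291 = 164.9626... → 164.96.

164.96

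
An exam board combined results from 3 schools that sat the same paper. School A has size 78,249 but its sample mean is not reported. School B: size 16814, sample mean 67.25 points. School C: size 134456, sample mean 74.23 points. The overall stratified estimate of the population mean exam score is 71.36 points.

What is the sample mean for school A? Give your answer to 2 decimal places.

67.31

Σ Nₕx̄ₕ = N·μ, so 78249·x̄_A = 229519·71.36 − (16814·67.25 + 134456·74.23).
= 16378475.84 − 11111410.38 = 5267065.46.
x̄_A = 5267065.46 / 78249 = 67.3116... → 67.31.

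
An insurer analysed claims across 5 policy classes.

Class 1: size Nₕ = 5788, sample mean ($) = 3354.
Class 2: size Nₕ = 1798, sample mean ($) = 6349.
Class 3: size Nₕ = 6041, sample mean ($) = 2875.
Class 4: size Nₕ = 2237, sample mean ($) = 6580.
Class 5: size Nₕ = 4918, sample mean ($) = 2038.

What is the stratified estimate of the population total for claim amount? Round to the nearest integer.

72938673

1: 5788·3354 = 19412952
2: 1798·6349 = 11415502
3: 6041·2875 = 17367875
4: 2237·6580 = 14719460
5: 4918·2038 = 10022884
τ̂ = Σ Nₕx̄ₕ = 72938673.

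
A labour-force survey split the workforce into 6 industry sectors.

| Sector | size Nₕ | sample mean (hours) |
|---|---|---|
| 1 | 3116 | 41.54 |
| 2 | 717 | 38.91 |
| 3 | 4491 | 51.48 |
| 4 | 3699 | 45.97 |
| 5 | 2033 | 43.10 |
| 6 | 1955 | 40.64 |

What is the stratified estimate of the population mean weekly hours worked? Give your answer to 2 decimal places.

N = 16011; weights Wₕ = Nₕ/N = (0.1946, 0.0448, 0.2805, 0.2310, 0.1270, 0.1221).
x̄_st = Σ Wₕ·x̄ₕ = 0.1946·41.54 + 0.0448·38.91 + 0.2805·51.48 + 0.2310·45.97 + 0.1270·43.10 + 0.1221·40.64 ≈ 45.3220...
→ 45.32.

45.32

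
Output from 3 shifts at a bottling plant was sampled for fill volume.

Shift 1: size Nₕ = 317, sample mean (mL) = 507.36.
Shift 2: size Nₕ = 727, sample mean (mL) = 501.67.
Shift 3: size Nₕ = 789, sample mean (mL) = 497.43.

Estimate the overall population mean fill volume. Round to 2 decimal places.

N = 317 + 727 + 789 = 1833.
The stratified mean weights each stratum mean by its population share Nₕ/N.
Σ Nₕx̄ₕ = 317·507.36 + 727·501.67 + 789·497.43 = 160833.12 + 364714.09 + 392472.27 = 918019.48.
Divide by N: 918019.48 / 1833 = 500.8290... → 500.83.

500.83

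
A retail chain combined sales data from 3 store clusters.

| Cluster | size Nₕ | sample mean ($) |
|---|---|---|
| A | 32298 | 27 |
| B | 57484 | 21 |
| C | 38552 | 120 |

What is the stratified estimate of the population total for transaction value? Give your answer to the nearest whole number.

Population total = Σ Nₕ·x̄ₕ (each stratum's size times its mean).
32298·27 + 57484·21 + 38552·120 = 872046 + 1207164 + 4626240 = 6705450.

6705450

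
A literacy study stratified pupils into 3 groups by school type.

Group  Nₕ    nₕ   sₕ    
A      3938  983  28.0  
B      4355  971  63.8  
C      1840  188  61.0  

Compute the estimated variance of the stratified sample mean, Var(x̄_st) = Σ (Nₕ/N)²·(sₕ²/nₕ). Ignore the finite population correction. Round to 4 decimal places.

N = 10133; Wₕ = Nₕ/N.
group A: (3938/10133)²·28.0²/983 = 0.1204586
group B: (4355/10133)²·63.8²/971 = 0.7743234
group C: (1840/10133)²·61.0²/188 = 0.6526215
Sum = 1.5474035 → 1.5474.

1.5474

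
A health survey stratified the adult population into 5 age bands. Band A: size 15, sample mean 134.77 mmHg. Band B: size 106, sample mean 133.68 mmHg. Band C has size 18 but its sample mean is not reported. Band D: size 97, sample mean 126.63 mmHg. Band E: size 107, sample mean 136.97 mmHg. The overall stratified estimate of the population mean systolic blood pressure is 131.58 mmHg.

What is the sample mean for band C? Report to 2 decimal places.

111.19

N = 15 + 106 + 18 + 97 + 107 = 343.
Overall total = μ·N = 131.58·343 = 45131.94.
Subtract the known strata: 15·134.77 + 106·133.68 + 97·126.63 + 107·136.97 = 43130.53.
Remaining total for band C: 45131.94 − 43130.53 = 2001.41.
Divide by its size: 2001.41 / 18 = 111.1894... → 111.19.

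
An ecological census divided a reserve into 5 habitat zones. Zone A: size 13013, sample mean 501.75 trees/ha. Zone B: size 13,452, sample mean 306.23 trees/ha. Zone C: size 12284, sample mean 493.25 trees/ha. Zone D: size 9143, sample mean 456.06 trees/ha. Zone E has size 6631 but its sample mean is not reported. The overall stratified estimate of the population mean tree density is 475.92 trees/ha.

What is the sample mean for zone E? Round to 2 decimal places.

764.75

N = 13013 + 13452 + 12284 + 9143 + 6631 = 54523.
Overall total = μ·N = 475.92·54523 = 25948586.16.
Subtract the known strata: 13013·501.75 + 13452·306.23 + 12284·493.25 + 9143·456.06 = 20877518.29.
Remaining total for zone E: 25948586.16 − 20877518.29 = 5071067.87.
Divide by its size: 5071067.87 / 6631 = 764.7516... → 764.75.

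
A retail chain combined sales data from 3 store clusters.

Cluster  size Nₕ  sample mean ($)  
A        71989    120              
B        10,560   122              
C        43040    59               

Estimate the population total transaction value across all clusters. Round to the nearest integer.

12466360

A: 71989·120 = 8638680
B: 10560·122 = 1288320
C: 43040·59 = 2539360
τ̂ = Σ Nₕx̄ₕ = 12466360.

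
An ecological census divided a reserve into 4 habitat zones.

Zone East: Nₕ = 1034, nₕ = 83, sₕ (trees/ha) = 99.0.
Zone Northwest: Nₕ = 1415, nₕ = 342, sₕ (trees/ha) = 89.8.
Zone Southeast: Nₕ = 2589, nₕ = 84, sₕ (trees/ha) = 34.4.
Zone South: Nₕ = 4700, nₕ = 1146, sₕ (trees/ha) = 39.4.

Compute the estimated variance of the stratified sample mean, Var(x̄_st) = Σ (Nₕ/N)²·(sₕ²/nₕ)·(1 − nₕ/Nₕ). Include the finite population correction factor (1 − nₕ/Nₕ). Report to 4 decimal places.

2.8041

N = 9738; Wₕ = Nₕ/N.
zone East: (1034/9738)²·99.0²/83·(1 − 83/1034) = 1.2244860
zone Northwest: (1415/9738)²·89.8²/342·(1 − 342/1415) = 0.3775228
zone Southeast: (2589/9738)²·34.4²/84·(1 − 84/2589) = 0.9634692
zone South: (4700/9738)²·39.4²/1146·(1 − 1146/4700) = 0.2386072
Sum = 2.8040852 → 2.8041.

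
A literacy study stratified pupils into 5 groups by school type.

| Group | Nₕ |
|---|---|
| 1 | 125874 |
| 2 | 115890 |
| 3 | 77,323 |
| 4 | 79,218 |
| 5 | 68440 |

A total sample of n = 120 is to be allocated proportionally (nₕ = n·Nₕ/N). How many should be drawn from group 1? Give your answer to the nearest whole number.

N = 125874 + 115890 + 77323 + 79218 + 68440 = 466745.
n_1 = 120·125874/466745 = 32.362... → 32.

32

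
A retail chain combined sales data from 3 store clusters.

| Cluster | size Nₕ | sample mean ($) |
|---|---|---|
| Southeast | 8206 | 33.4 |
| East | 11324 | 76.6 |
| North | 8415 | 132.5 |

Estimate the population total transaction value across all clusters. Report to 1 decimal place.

Population total = Σ Nₕ·x̄ₕ (each stratum's size times its mean).
8206·33.4 + 11324·76.6 + 8415·132.5 = 274080.4 + 867418.4 + 1114987.5 = 2256486.3.

2256486.3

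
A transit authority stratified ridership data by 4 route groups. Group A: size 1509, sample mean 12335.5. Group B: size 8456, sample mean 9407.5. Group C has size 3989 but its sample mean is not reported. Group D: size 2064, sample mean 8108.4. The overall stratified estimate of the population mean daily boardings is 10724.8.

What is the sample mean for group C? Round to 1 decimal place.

14261.7

Σ Nₕx̄ₕ = N·μ, so 3989·x̄_C = 16018·10724.8 − (1509·12335.5 + 8456·9407.5 + 2064·8108.4).
= 171789846.4 − 114899827.1 = 56890019.3.
x̄_C = 56890019.3 / 3989 = 14261.725... → 14261.7.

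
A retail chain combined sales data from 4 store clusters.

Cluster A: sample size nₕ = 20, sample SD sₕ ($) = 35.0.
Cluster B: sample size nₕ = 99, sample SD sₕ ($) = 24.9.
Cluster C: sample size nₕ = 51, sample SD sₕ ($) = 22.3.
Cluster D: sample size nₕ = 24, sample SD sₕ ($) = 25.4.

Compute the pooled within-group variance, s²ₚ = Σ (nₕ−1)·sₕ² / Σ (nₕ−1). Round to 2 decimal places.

651.26

Degrees of freedom: 19 + 98 + 50 + 23 = 190.
Σ(nₕ−1)sₕ² = 19·1225 + 98·620.01 + 50·497.29 + 23·645.16 = 123739.16.
s²ₚ = 123739.16 / 190 = 651.2587... → 651.26.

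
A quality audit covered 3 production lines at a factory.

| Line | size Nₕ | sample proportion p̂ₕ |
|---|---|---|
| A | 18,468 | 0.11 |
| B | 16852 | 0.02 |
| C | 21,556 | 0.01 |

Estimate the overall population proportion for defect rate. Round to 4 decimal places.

Wₕ = Nₕ/N with N = 56876: 0.3247, 0.2963, 0.3790.
p̂_st = 0.3247·0.11 + 0.2963·0.02 + 0.3790·0.01 ≈ 0.045434... → 0.0454.

0.0454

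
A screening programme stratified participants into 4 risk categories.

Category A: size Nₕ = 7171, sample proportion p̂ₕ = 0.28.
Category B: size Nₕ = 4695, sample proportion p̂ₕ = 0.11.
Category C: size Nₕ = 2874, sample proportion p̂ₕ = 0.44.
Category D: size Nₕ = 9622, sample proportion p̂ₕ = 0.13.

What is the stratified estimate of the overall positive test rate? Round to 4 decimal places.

0.2069

Wₕ = Nₕ/N with N = 24362: 0.2944, 0.1927, 0.1180, 0.3950.
p̂_st = 0.2944·0.28 + 0.1927·0.11 + 0.1180·0.44 + 0.3950·0.13 ≈ 0.206869... → 0.2069.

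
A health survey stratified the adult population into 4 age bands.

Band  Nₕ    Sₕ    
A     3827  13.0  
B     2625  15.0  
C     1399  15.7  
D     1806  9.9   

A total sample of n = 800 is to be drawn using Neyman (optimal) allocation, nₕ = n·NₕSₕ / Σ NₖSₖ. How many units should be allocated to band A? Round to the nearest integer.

309

Σ NₕSₕ = 3827·13.0 + 2625·15.0 + 1399·15.7 + 1806·9.9 = 128969.7.
Share for A: 49751/128969.7 = 0.38576.
n_A = 800 × 0.38576 = 308.606... → 309.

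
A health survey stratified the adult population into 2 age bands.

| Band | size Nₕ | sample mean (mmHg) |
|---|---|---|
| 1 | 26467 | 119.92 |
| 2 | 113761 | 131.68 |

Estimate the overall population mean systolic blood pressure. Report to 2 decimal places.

x̄_st = (Σ Nₕx̄ₕ) / (Σ Nₕ) = (26467·119.92 + 113761·131.68) / 140228
= 18153971.12 / 140228 = 129.4604... → 129.46.

129.46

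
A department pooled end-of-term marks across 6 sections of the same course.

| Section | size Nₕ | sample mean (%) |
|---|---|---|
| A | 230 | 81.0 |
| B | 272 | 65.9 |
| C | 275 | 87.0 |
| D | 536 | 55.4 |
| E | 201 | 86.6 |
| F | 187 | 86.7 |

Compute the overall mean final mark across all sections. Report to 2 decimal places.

72.78

N = 1701; weights Wₕ = Nₕ/N = (0.1352, 0.1599, 0.1617, 0.3151, 0.1182, 0.1099).
x̄_st = Σ Wₕ·x̄ₕ = 0.1352·81.0 + 0.1599·65.9 + 0.1617·87.0 + 0.3151·55.4 + 0.1182·86.6 + 0.1099·86.7 ≈ 72.7770...
→ 72.78.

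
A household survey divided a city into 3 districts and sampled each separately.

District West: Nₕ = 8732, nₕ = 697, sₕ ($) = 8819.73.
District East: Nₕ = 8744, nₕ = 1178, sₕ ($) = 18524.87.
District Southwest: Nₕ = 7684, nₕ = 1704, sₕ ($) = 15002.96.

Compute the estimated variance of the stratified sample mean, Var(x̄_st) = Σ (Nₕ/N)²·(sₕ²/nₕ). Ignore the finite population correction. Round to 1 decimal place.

60948.9

N = 25160. Term for each stratum: Wₕ²sₕ²/nₕ.
Var(x̄_st) = 13442.6219 + 35185.5279 + 12320.7672 = 60948.9170 → 60948.9.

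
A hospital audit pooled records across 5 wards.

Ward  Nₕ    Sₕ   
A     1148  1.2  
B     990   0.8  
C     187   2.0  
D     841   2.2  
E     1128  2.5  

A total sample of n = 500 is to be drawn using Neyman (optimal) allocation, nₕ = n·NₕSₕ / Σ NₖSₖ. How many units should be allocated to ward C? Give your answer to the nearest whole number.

26

Σ NₕSₕ = 1148·1.2 + 990·0.8 + 187·2.0 + 841·2.2 + 1128·2.5 = 7213.8.
Share for C: 374/7213.8 = 0.05185.
n_C = 500 × 0.05185 = 25.923... → 26.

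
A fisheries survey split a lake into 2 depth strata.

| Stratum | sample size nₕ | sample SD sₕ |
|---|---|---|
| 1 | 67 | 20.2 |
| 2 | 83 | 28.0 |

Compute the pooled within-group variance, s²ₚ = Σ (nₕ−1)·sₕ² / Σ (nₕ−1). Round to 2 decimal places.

Degrees of freedom: 66 + 82 = 148.
Σ(nₕ−1)sₕ² = 66·408.04 + 82·784 = 91218.64.
s²ₚ = 91218.64 / 148 = 616.3422... → 616.34.

616.34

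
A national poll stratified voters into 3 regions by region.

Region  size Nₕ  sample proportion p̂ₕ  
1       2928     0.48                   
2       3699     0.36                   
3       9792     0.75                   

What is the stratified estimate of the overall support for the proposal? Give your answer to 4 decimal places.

0.6140

N = 2928 + 3699 + 9792 = 16419.
Overall proportion = Σ (Nₕ/N)·p̂ₕ.
Σ Nₕp̂ₕ = 1405.44 + 1331.64 + 7344 = 10081.08.
10081.08 / 16419 = 0.613989... → 0.6140.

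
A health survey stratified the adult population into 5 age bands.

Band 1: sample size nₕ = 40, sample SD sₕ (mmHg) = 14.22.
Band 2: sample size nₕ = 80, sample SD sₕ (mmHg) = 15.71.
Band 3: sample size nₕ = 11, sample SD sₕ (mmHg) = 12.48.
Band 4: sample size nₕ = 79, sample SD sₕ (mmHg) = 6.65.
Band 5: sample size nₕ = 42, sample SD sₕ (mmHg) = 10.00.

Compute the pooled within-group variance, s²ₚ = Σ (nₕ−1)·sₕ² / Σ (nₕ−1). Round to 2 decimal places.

1: (40−1)·14.22² = 39·202.2084 = 7886.1276
2: (80−1)·15.71² = 79·246.8041 = 19497.5239
3: (11−1)·12.48² = 10·155.7504 = 1557.504
4: (79−1)·6.65² = 78·44.2225 = 3449.355
5: (42−1)·10.00² = 41·100 = 4100
Numerator = 36490.5105; denominator = Σ(nₕ−1) = 247.
s²ₚ = 36490.5105/247 = 147.7349... → 147.73.

147.73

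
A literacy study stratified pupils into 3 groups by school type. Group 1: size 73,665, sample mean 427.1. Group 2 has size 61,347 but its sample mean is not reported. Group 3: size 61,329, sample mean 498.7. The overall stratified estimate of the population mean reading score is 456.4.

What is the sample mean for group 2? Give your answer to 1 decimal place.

N = 73665 + 61347 + 61329 = 196341.
Overall total = μ·N = 456.4·196341 = 89610032.4.
Subtract the known strata: 73665·427.1 + 61329·498.7 = 62047093.8.
Remaining total for group 2: 89610032.4 − 62047093.8 = 27562938.6.
Divide by its size: 27562938.6 / 61347 = 449.296... → 449.3.

449.3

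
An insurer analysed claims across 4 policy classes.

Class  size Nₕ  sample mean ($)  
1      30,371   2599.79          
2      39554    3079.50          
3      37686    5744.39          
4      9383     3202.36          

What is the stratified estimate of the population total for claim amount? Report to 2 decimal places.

1: 30371·2599.79 = 78958222.09
2: 39554·3079.50 = 121806543
3: 37686·5744.39 = 216483081.54
4: 9383·3202.36 = 30047743.88
τ̂ = Σ Nₕx̄ₕ = 447295590.51.

447295590.51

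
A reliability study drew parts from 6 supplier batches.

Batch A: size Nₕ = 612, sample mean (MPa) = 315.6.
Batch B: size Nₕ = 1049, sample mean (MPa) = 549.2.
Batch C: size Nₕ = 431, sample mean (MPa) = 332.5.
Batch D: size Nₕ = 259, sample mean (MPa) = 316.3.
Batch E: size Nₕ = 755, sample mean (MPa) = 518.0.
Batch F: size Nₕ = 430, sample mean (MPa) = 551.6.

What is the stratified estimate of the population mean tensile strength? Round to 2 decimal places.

N = 612 + 1049 + 431 + 259 + 755 + 430 = 3536.
Weight each subgroup mean by Nₕ/N and sum.
Σ Nₕx̄ₕ = 612·315.6 + 1049·549.2 + 431·332.5 + 259·316.3 + 755·518.0 + 430·551.6 = 193147.2 + 576110.8 + 143307.5 + 81921.7 + 391090 + 237188 = 1622765.2.
Divide by N: 1622765.2 / 3536 = 458.9268... → 458.93.

458.93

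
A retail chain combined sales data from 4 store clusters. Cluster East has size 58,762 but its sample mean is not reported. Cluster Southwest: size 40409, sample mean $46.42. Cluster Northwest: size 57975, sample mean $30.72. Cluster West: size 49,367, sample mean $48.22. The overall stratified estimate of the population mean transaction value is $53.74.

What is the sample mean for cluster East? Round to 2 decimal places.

86.12

Σ Nₕx̄ₕ = N·μ, so 58762·x̄_East = 206513·53.74 − (40409·46.42 + 57975·30.72 + 49367·48.22).
= 11098008.62 − 6037254.52 = 5060754.1.
x̄_East = 5060754.1 / 58762 = 86.1229... → 86.12.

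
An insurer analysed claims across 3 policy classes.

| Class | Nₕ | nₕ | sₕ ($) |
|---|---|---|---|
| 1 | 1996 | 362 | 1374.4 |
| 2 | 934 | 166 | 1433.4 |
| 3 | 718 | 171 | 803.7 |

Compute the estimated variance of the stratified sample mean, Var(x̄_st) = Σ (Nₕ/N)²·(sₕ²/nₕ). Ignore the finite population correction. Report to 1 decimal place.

2519.9

N = 3648; Wₕ = Nₕ/N.
class 1: (1996/3648)²·1374.4²/362 = 1562.1730
class 2: (934/3648)²·1433.4²/166 = 811.3548
class 3: (718/3648)²·803.7²/171 = 146.3292
Sum = 2519.8570 → 2519.9.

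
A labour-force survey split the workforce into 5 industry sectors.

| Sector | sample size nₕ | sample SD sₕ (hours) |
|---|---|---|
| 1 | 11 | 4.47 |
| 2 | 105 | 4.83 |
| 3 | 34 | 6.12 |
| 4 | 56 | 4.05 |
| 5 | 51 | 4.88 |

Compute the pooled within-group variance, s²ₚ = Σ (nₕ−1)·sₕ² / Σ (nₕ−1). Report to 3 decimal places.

23.630

Degrees of freedom: 10 + 104 + 33 + 55 + 50 = 252.
Σ(nₕ−1)sₕ² = 10·19.9809 + 104·23.3289 + 33·37.4544 + 55·16.4025 + 50·23.8144 = 5954.8673.
s²ₚ = 5954.8673 / 252 = 23.63043... → 23.630.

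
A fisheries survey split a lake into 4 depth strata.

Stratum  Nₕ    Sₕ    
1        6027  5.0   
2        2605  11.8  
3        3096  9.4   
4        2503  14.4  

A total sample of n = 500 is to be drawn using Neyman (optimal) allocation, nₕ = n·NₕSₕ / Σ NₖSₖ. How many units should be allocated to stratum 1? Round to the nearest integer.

1: NₕSₕ = 6027·5.0 = 30135
2: NₕSₕ = 2605·11.8 = 30739
3: NₕSₕ = 3096·9.4 = 29102.4
4: NₕSₕ = 2503·14.4 = 36043.2
Σ NₕSₕ = 126019.6.
n_1 = 500·30135/126019.6 = 119.565... → 120.

120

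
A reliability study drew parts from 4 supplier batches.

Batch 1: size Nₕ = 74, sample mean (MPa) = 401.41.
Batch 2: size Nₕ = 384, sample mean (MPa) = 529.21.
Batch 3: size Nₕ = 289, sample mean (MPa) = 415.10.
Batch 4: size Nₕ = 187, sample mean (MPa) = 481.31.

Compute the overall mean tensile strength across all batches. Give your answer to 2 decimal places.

N = 934; weights Wₕ = Nₕ/N = (0.0792, 0.4111, 0.3094, 0.2002).
x̄_st = Σ Wₕ·x̄ₕ = 0.0792·401.41 + 0.4111·529.21 + 0.3094·415.10 + 0.2002·481.31 ≈ 474.1861...
→ 474.19.

474.19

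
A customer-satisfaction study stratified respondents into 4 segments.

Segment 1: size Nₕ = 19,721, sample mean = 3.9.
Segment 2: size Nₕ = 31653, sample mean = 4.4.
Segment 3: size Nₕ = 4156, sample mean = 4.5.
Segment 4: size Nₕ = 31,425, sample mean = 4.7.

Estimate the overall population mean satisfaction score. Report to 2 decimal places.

N = 86955; weights Wₕ = Nₕ/N = (0.2268, 0.3640, 0.0478, 0.3614).
x̄_st = Σ Wₕ·x̄ₕ = 0.2268·3.9 + 0.3640·4.4 + 0.0478·4.5 + 0.3614·4.7 ≈ 4.3998...
→ 4.40.

4.40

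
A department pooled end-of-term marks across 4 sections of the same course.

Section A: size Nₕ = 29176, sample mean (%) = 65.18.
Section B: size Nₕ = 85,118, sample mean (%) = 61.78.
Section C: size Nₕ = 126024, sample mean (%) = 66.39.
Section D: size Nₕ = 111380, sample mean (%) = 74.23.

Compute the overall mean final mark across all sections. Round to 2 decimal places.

N = 29176 + 85118 + 126024 + 111380 = 351698.
Overall mean = Σ (Nₕ/N)·x̄ₕ — weight by population share, not a simple average.
Σ Nₕx̄ₕ = 29176·65.18 + 85118·61.78 + 126024·66.39 + 111380·74.23 = 1901691.68 + 5258590.04 + 8366733.36 + 8267737.4 = 23794752.48.
Divide by N: 23794752.48 / 351698 = 67.6568... → 67.66.

67.66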